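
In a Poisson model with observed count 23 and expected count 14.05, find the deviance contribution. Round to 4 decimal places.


y/mu = 23/14.05 = 1.637011 (approx.), and ln(23/14.05) = 0.492872.
y * ln(y/mu) = 23 * 0.492872 = 11.336056.
y - mu = 8.95.
D = 2 * (11.336056 - 8.95) = 4.772112, which rounds to 4.7721.

4.7721


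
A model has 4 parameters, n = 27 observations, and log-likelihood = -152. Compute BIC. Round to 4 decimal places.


Compute k*ln(n) = 4*ln(27) = 4*3.295837 = 13.183348.
Then -2*loglik = 304.
BIC = 13.183348 + 304 = 317.183348, which rounds to 317.1833.

317.1833


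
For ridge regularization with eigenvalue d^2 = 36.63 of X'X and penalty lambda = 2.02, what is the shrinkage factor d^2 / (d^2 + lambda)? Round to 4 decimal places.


d^2 + lambda = 36.63 + 2.02 = 38.6500.
Shrinkage factor = 36.63/38.6500 = 0.9477.

0.9477


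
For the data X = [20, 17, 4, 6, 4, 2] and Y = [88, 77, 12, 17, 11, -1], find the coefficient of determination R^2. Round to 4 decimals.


The fitted line is Y = -10.0108 + 4.9824*X.
SSres = 22.7422, SStot = 7292.0000.
R^2 = 1 - SSres/SStot = 0.9969.

0.9969


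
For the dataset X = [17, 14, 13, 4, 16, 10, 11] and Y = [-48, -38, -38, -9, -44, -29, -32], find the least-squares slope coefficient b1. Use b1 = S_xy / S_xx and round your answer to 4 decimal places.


The sample means are xbar = 12.1429 and ybar = -34.0000.
Compute S_xx = 114.8571 and S_xy = -334.0000.
Slope b1 = S_xy / S_xx = -334.0000 / 114.8571 = -2.9080.

-2.9080


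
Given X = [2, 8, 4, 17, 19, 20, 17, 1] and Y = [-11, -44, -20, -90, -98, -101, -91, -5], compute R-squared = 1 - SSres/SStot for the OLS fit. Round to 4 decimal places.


Fit the OLS line: b0 = -0.6184, b1 = -5.1711.
SSres = 24.6579.
SStot = 12218.0000.
R^2 = 1 - 24.6579/12218.0000 = 0.9980.

0.9980


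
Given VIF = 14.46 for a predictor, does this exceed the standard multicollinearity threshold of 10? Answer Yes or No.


Check: VIF = 14.46 vs threshold = 10.
Since 14.46 >= 10, the answer is Yes.

Yes


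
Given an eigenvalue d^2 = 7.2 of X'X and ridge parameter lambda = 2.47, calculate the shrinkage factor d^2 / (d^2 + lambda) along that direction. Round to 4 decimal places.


Denominator = d^2 + lambda = 7.2 + 2.47 = 9.6700.
Shrinkage = 7.2 / 9.6700 = 0.7446.

0.7446


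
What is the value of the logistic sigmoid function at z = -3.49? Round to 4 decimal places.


Compute exp(3.4900) = 32.7859.
Sigmoid = 1 / (1 + 32.7859) = 1 / 33.7859 = 0.0296.

0.0296


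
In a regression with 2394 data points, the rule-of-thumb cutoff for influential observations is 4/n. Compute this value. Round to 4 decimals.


Using the rule of thumb:
Threshold = 4 / 2394 = 0.0017.

0.0017


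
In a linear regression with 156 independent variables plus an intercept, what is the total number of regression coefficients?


Each predictor gets one coefficient, plus one intercept.
Total parameters = 156 + 1 = 157.

157


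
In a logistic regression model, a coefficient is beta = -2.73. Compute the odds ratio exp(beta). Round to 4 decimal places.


Odds ratio = exp(beta) = exp(-2.73).
= 0.0652.

0.0652


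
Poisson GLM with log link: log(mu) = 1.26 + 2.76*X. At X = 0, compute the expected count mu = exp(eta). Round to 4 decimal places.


eta = 1.26 + 2.76 * 0 = 1.2600.
mu = exp(1.2600) = 3.5254.

3.5254


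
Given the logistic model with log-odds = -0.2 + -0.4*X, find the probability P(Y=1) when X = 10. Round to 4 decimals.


Linear predictor: z = -0.2 + -0.4 * 10 = -4.2000.
P = 1/(1 + exp(4.2000)) = 1/(1 + 66.6863) = 0.0148.

0.0148


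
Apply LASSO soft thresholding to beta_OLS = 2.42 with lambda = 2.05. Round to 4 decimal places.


Absolute value: |2.42| = 2.42.
Compare to lambda = 2.05.
Since |beta| > lambda, coefficient = sign(beta)*(|beta| - lambda) = 0.3700.

0.3700


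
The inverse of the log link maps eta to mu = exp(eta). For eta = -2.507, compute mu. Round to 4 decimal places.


The inverse log link gives:
mu = exp(-2.507) = 0.0815.

0.0815


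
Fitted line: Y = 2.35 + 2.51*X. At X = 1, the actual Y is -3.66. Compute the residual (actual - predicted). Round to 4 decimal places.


Fitted value at X = 1 is yhat = 2.35 + 2.51*1 = 4.8600.
Residual = -3.66 - 4.8600 = -8.5200.

-8.5200


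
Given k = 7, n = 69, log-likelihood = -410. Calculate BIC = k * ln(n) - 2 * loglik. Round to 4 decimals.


ln(69) = 4.234107.
k * ln(n) = 7 * 4.234107 = 29.638749.
-2L = 820.
BIC = 29.638749 + 820 = 849.638749, which rounds to 849.6387.

849.6387


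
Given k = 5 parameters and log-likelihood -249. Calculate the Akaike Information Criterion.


AIC = 2*5 - 2*(-249).
= 10 + 498 = 508.

508


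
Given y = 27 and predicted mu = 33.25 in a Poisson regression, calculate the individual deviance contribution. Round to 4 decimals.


Compute y*ln(y/mu) = 27*ln(27/33.25) = 27*-0.208218 = -5.621886.
y - mu = -6.25.
D = 2*(-5.621886 - (-6.25)) = 1.256228, which rounds to 1.2562.

1.2562


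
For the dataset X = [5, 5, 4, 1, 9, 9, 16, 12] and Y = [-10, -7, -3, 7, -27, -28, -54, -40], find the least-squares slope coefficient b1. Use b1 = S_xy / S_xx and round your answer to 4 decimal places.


Calculate xbar = 7.6250, ybar = -20.2500.
S_xx = 163.8750, S_xy = -693.7500.
Using b1 = S_xy / S_xx = -693.7500 / 163.8750, we get b1 = -4.2334.

-4.2334


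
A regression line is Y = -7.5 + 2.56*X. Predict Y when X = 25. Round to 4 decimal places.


Substitute X = 25 into the equation:
Y = -7.5 + 2.56 * 25 = -7.5 + 64.0000 = 56.5000.

56.5000


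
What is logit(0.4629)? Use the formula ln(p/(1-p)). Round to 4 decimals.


1 - p = 0.5371.
p/(1-p) = 0.8619.
logit = ln(0.8619) = -0.1487.

-0.1487


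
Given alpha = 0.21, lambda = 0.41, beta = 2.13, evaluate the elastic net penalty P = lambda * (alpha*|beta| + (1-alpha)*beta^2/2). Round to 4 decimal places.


Compute:
L1 = 0.21 * 2.13 = 0.4473.
L2 = 0.79 * 2.13^2 / 2 = 1.7921.
Penalty = 0.41 * (0.4473 + 1.7921) = 0.9181.

0.9181


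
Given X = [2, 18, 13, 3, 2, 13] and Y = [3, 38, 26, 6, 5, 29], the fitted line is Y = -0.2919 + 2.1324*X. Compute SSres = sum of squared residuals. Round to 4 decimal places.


Compute predicted values, then residuals = yi - yhat_i.
Residuals: [-0.9729, -0.0913, -1.4293, -0.1053, 1.0271, 1.5707].
SSres = sum(residual^2) = 6.5309.

6.5309


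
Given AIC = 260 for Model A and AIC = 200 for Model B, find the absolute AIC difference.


|AIC_A - AIC_B| = |260 - 200| = 60.
Model B is preferred (lower AIC).

60


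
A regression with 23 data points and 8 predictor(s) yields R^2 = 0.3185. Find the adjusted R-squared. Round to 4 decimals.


Using the formula:
(1 - 0.3185) = 0.6815.
Multiply by 22/14: 0.6815 * 22 = 14.9930, then 14.9930 / 14 = 1.0709.
Adj R^2 = 1 - 1.0709 = -0.0709.

-0.0709


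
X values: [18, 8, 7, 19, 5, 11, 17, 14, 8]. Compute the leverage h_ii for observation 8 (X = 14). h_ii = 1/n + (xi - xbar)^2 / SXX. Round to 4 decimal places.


Compute xbar = 11.8889 with n = 9 observations.
SXX = 220.8889.
Leverage = 1/9 + (14 - 11.8889)^2/220.8889 = 0.1313.

0.1313


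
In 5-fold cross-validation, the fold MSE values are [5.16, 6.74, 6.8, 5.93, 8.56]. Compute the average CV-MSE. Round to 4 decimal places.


Total MSE across folds = 33.1900.
CV-MSE = 33.1900/5 = 6.6380.

6.6380


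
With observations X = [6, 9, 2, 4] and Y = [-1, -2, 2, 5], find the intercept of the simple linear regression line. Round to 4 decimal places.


Compute b1 = -0.7850 from the OLS formula.
With xbar = 5.2500 and ybar = 1.0000, the intercept is:
b0 = 1.0000 - -0.7850 * 5.2500 = 5.1215.

5.1215


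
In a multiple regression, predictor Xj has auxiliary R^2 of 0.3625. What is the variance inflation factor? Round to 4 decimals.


Using VIF = 1/(1 - R^2_j):
1 - 0.3625 = 0.6375.
VIF = 1.5686.

1.5686


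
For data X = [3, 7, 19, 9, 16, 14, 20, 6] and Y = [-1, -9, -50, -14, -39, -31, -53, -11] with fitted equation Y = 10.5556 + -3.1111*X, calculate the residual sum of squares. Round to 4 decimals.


Compute predicted values, then residuals = yi - yhat_i.
Residuals: [-2.2223, 2.2221, -1.4447, 3.4443, 0.2220, 1.9998, -1.3336, -2.8890].
SSres = sum(residual^2) = 38.0000.

38.0000


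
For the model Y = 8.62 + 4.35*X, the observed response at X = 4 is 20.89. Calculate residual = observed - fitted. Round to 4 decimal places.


Compute yhat = 8.62 + (4.35)(4) = 26.0200.
Residual = actual - predicted = 20.89 - 26.0200 = -5.1300.

-5.1300


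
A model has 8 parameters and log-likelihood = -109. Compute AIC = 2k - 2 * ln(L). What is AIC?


Compute:
2k = 2*8 = 16.
-2*loglik = -2*(-109) = 218.
AIC = 16 + 218 = 234.

234


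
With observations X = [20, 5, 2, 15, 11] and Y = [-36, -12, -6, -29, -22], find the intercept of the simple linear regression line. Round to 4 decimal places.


First find the slope: b1 = -1.6698.
Means: xbar = 10.6000, ybar = -21.0000.
b0 = ybar - b1 * xbar = -21.0000 - -1.6698 * 10.6000 = -3.3002.

-3.3002


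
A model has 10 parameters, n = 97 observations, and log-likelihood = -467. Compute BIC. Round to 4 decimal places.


Compute k*ln(n) = 10*ln(97) = 10*4.574711 = 45.747110.
Then -2*loglik = 934.
BIC = 45.747110 + 934 = 979.747110, which rounds to 979.7471.

979.7471


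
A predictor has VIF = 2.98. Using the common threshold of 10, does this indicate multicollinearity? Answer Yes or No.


Compare VIF = 2.98 to the threshold of 10.
2.98 < 10, so the answer is No.

No


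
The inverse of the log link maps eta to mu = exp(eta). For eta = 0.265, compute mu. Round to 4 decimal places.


mu = exp(eta) = exp(0.265).
= 1.3034.

1.3034


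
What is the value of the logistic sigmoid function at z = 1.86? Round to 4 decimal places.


exp(-1.8600) = 0.1557.
1 + exp(-z) = 1.1557.
sigmoid = 1/1.1557 = 0.8653.

0.8653


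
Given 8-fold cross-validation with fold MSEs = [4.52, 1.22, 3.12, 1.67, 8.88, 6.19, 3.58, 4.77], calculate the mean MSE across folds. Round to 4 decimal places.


Add all fold MSEs: 33.9500.
Divide by k = 8: 33.9500/8 = 4.2438.

4.2438


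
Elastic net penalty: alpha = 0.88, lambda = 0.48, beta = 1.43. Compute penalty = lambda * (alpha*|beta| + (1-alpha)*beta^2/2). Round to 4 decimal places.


alpha * |beta| = 0.88 * 1.43 = 1.2584.
(1-alpha) * beta^2/2 = 0.12 * 2.0449/2 = 0.1227.
Total = 0.48 * (1.2584 + 0.1227) = 0.6629.

0.6629


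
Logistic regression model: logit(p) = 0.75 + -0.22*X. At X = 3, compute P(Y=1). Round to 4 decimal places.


z = 0.75 + -0.22 * 3 = 0.0900.
Sigmoid: P = 1 / (1 + exp(-0.0900)) = 0.5225.

0.5225


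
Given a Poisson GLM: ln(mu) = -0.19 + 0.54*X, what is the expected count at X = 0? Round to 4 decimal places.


Compute eta = -0.19 + 0.54 * 0 = -0.1900.
Apply inverse link: mu = e^-0.1900 = 0.8270.

0.8270


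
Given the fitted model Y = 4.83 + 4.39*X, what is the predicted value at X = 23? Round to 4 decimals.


Plug X = 23 into Y = 4.83 + 4.39*X:
Y = 4.83 + 100.9700 = 105.8000.

105.8000


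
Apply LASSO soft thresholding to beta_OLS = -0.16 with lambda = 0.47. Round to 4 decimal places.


|beta_OLS| = 0.16.
lambda = 0.47.
Since |beta| <= lambda, the coefficient is set to 0.
Result = 0.0000.

0.0000


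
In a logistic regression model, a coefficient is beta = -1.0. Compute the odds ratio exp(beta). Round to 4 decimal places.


exp(-1.0) = 0.3679.
So the odds ratio is 0.3679.

0.3679


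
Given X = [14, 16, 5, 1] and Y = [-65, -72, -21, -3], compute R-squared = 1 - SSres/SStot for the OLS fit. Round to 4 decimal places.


The fitted line is Y = 1.8864 + -4.6818*X.
SSres = 3.1591, SStot = 3378.7500.
R^2 = 1 - SSres/SStot = 0.9991.

0.9991


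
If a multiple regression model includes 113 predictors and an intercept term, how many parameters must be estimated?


Total coefficients = number of predictors + 1 (for the intercept).
= 113 + 1 = 114.

114


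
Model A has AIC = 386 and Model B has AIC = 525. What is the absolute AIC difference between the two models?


Compute |386 - 525| = 139.
Model A has the smaller AIC.

139


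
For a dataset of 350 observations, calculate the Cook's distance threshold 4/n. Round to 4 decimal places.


Cook's distance cutoff = 4/n = 4/350.
= 0.0114.

0.0114


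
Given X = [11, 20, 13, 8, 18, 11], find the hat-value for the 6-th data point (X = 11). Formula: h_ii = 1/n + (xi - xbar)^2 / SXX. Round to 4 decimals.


Mean of X: xbar = 13.5000.
SXX = 105.5000.
For X = 11: h = 1/6 + (11 - 13.5000)^2/105.5000 = 0.2259.

0.2259


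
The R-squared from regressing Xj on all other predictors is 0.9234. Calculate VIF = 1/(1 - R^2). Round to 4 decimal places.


Using VIF = 1/(1 - R^2_j):
1 - 0.9234 = 0.0766.
VIF = 13.0548.

13.0548


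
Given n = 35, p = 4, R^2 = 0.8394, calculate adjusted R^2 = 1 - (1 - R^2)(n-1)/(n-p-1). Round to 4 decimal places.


Adjusted R^2 = 1 - (1 - R^2) * (n-1)/(n-p-1).
(1 - R^2) = 0.1606.
(n-1)/(n-p-1) = 34/30.
(1 - R^2) * (n-1) = 0.1606 * 34 = 5.4604.
Divide by (n-p-1): 5.4604 / 30 = 0.1820.
Adj R^2 = 1 - 0.1820 = 0.8180.

0.8180


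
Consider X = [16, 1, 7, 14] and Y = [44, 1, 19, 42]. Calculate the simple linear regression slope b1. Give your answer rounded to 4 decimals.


Calculate xbar = 9.5000, ybar = 26.5000.
S_xx = 141.0000, S_xy = 419.0000.
Using b1 = S_xy / S_xx = 419.0000 / 141.0000, we get b1 = 2.9716.

2.9716


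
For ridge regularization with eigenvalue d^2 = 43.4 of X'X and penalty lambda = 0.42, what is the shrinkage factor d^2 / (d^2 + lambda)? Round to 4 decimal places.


Denominator = d^2 + lambda = 43.4 + 0.42 = 43.8200.
Shrinkage = 43.4 / 43.8200 = 0.9904.

0.9904


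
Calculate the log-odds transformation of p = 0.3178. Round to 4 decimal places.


The odds are p/(1-p) = 0.3178 / 0.6822 = 0.4658.
logit(p) = ln(0.4658) = -0.7639.

-0.7639


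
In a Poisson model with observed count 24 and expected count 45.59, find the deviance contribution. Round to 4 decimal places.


y/mu = 24/45.59 = 0.526431 (approx.), and ln(24/45.59) = -0.641635.
y * ln(y/mu) = 24 * -0.641635 = -15.399240.
y - mu = -21.59.
D = 2 * (-15.399240 - -21.59) = 12.381520, which rounds to 12.3815.

12.3815


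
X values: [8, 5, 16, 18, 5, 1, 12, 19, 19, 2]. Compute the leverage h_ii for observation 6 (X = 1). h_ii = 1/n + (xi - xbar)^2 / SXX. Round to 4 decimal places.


Compute xbar = 10.5000 with n = 10 observations.
SXX = 462.5000.
Leverage = 1/10 + (1 - 10.5000)^2/462.5000 = 0.2951.

0.2951


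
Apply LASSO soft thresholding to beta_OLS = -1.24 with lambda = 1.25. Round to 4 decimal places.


Check: |-1.24| = 1.24 vs lambda = 1.25.
Since |beta| <= lambda, the coefficient is set to 0.
Soft-thresholded coefficient = 0.0000.

0.0000


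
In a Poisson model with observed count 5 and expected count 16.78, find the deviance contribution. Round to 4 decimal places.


Compute y*ln(y/mu) = 5*ln(5/16.78) = 5*-1.210750 = -6.053750.
y - mu = -11.78.
D = 2*(-6.053750 - (-11.78)) = 11.452500, which rounds to 11.4525.

11.4525


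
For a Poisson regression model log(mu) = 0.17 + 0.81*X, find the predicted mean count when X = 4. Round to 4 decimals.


eta = 0.17 + 0.81 * 4 = 3.4100.
mu = exp(3.4100) = 30.2652.

30.2652


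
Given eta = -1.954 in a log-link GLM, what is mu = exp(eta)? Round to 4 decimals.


Apply the inverse link:
mu = e^-1.954 = 0.1417.

0.1417


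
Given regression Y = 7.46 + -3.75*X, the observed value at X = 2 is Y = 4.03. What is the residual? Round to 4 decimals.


Fitted value at X = 2 is yhat = 7.46 + -3.75*2 = -0.0400.
Residual = 4.03 - -0.0400 = 4.0700.

4.0700


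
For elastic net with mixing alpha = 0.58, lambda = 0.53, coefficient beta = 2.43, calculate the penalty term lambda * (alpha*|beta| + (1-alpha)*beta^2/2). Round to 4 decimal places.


L1 component = 0.58 * |2.43| = 1.4094.
L2 component = 0.42 * 2.43^2 / 2 = 1.2400.
Penalty = 0.53 * (1.4094 + 1.2400) = 0.53 * 2.6494 = 1.4042.

1.4042


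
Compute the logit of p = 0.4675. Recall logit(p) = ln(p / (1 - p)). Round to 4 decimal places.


The odds are p/(1-p) = 0.4675 / 0.5325 = 0.8779.
logit(p) = ln(0.8779) = -0.1302.

-0.1302


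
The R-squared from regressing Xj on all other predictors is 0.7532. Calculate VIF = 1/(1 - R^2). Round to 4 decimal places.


Using VIF = 1/(1 - R^2_j):
1 - 0.7532 = 0.2468.
VIF = 4.0519.

4.0519


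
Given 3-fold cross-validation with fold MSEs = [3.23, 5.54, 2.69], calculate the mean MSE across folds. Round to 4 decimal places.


Add all fold MSEs: 11.4600.
Divide by k = 3: 11.4600/3 = 3.8200.

3.8200


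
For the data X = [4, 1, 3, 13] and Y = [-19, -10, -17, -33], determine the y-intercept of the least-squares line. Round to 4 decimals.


The slope is b1 = -1.7847.
Sample means are xbar = 5.2500 and ybar = -19.7500.
Intercept: b0 = -19.7500 - (-1.7847)(5.2500) = -10.3805.

-10.3805


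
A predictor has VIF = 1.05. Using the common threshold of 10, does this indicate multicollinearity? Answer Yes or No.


Compare VIF = 1.05 to the threshold of 10.
1.05 < 10, so the answer is No.

No


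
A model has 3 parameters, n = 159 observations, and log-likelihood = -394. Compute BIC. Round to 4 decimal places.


ln(159) = 5.068904.
k * ln(n) = 3 * 5.068904 = 15.206712.
-2L = 788.
BIC = 15.206712 + 788 = 803.206712, which rounds to 803.2067.

803.2067


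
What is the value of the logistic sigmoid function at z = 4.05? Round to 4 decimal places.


Compute exp(-4.0500) = 0.0174.
Sigmoid = 1 / (1 + 0.0174) = 1 / 1.0174 = 0.9829.

0.9829


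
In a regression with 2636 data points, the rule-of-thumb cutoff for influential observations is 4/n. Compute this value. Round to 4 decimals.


The threshold is 4/n.
4/2636 = 0.0015.

0.0015


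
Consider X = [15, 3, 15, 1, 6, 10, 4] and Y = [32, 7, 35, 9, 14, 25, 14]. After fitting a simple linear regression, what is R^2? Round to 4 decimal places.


Fit the OLS line: b0 = 4.5921, b1 = 1.9232.
SSres = 30.8487.
SStot = 753.7143.
R^2 = 1 - 30.8487/753.7143 = 0.9591.

0.9591


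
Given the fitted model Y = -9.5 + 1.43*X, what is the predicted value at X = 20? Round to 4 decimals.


Predicted value:
Y = -9.5 + (1.43)(20) = -9.5 + 28.6000 = 19.1000.

19.1000


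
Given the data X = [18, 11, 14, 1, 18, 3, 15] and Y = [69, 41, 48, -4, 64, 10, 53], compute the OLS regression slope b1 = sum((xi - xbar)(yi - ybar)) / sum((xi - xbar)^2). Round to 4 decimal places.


First compute the means: xbar = 11.4286, ybar = 40.1429.
Then S_xx = sum((xi - xbar)^2) = 285.7143.
S_xy = sum((xi - xbar)(yi - ybar)) = 1126.5714.
b1 = S_xy / S_xx = 1126.5714 / 285.7143 = 3.9430.

3.9430


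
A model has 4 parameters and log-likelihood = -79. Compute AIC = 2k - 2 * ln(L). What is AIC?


Compute:
2k = 2*4 = 8.
-2*loglik = -2*(-79) = 158.
AIC = 8 + 158 = 166.

166


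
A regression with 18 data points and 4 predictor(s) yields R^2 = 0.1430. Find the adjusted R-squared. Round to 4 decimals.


Using the formula:
(1 - 0.1430) = 0.8570.
Multiply by 17/13: 0.8570 * 17 = 14.5690, then 14.5690 / 13 = 1.1207.
Adj R^2 = 1 - 1.1207 = -0.1207.

-0.1207


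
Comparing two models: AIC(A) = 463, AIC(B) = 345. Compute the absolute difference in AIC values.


|AIC_A - AIC_B| = |463 - 345| = 118.
Model B is preferred (lower AIC).

118


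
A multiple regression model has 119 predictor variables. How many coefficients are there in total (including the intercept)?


Including the intercept, the model has 119 predictor coefficients + 1 intercept.
Total = 120.

120


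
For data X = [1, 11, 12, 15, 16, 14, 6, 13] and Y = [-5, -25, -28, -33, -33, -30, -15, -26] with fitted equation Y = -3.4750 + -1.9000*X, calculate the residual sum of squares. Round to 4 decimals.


Compute predicted values, then residuals = yi - yhat_i.
Residuals: [0.3750, -0.6250, -1.7250, -1.0250, 0.8750, 0.0750, -0.1250, 2.1750].
SSres = sum(residual^2) = 10.0750.

10.0750


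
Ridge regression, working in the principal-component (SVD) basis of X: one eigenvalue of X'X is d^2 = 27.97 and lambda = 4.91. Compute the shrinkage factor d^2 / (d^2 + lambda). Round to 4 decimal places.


Compute the denominator: 27.97 + 4.91 = 32.8800.
Shrinkage factor = 27.97 / 32.8800 = 0.8507.

0.8507


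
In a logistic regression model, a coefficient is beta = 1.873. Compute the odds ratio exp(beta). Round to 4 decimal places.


Odds ratio = exp(beta) = exp(1.873).
= 6.5078.

6.5078


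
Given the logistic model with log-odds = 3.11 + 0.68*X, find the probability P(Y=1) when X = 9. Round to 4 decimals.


Linear predictor: z = 3.11 + 0.68 * 9 = 9.2300.
P = 1/(1 + exp(-9.2300)) = 1/(1 + 0.0001) = 0.9999.

0.9999


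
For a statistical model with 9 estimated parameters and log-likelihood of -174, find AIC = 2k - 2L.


Compute:
2k = 2*9 = 18.
-2*loglik = -2*(-174) = 348.
AIC = 18 + 348 = 366.

366


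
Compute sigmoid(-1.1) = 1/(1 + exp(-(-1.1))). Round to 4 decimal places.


Compute exp(1.1000) = 3.0042.
Sigmoid = 1 / (1 + 3.0042) = 1 / 4.0042 = 0.2497.

0.2497


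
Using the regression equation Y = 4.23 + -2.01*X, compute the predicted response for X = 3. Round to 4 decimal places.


Predicted value:
Y = 4.23 + (-2.01)(3) = 4.23 + -6.0300 = -1.8000.

-1.8000


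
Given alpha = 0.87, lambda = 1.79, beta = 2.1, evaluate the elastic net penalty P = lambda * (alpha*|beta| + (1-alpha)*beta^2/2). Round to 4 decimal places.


alpha * |beta| = 0.87 * 2.1 = 1.8270.
(1-alpha) * beta^2/2 = 0.13 * 4.4100/2 = 0.2867.
Total = 1.79 * (1.8270 + 0.2867) = 3.7834.

3.7834


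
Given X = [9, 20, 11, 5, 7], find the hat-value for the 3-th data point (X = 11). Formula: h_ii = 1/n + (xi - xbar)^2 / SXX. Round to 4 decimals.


Compute xbar = 10.4000 with n = 5 observations.
SXX = 135.2000.
Leverage = 1/5 + (11 - 10.4000)^2/135.2000 = 0.2027.

0.2027


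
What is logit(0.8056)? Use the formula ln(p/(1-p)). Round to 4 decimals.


Compute the odds: 0.8056/0.1944 = 4.1440.
Take the natural log: ln(4.1440) = 1.4217.

1.4217


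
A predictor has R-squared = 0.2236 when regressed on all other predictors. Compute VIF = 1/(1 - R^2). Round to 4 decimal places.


Using VIF = 1/(1 - R^2_j):
1 - 0.2236 = 0.7764.
VIF = 1.2880.

1.2880


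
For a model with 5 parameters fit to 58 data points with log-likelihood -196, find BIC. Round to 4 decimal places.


Compute k*ln(n) = 5*ln(58) = 5*4.060443 = 20.302215.
Then -2*loglik = 392.
BIC = 20.302215 + 392 = 412.302215, which rounds to 412.3022.

412.3022


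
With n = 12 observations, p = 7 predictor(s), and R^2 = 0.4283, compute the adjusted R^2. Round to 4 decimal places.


Using the formula:
(1 - 0.4283) = 0.5717.
Multiply by 11/4: 0.5717 * 11 = 6.2887, then 6.2887 / 4 = 1.5722.
Adj R^2 = 1 - 1.5722 = -0.5722.

-0.5722


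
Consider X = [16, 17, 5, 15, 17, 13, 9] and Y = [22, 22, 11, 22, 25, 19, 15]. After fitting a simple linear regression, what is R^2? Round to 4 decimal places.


The fitted line is Y = 5.6842 + 1.0458*X.
SSres = 5.1670, SStot = 141.7143.
R^2 = 1 - SSres/SStot = 0.9635.

0.9635


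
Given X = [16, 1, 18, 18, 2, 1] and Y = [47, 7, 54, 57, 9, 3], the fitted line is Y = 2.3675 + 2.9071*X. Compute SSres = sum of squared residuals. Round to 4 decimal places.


Predicted values from Y = 2.3675 + 2.9071*X.
Residuals: [-1.8811, 1.7254, -0.6953, 2.3047, 0.8183, -2.2746].
SSres = 18.1540.

18.1540


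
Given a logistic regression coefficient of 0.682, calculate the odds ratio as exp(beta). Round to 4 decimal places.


exp(0.682) = 1.9778.
So the odds ratio is 1.9778.

1.9778


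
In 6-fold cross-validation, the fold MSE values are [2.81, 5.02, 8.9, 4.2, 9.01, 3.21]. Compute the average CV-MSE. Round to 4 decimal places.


Sum of fold MSEs = 33.1500.
Average = 33.1500 / 6 = 5.5250.

5.5250


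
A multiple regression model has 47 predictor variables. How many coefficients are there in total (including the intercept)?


Including the intercept, the model has 47 predictor coefficients + 1 intercept.
Total = 48.

48


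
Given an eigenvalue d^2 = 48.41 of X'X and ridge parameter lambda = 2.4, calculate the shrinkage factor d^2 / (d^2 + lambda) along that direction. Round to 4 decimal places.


Denominator = d^2 + lambda = 48.41 + 2.4 = 50.8100.
Shrinkage = 48.41 / 50.8100 = 0.9528.

0.9528


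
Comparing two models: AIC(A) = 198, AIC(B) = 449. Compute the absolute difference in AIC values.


Absolute difference = |198 - 449| = 251.
The model with lower AIC (A) is preferred.

251


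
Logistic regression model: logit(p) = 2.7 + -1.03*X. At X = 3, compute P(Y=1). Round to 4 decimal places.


Linear predictor: z = 2.7 + -1.03 * 3 = -0.3900.
P = 1/(1 + exp(0.3900)) = 1/(1 + 1.4770) = 0.4037.

0.4037


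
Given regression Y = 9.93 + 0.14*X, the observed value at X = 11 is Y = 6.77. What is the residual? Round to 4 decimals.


Predicted = 9.93 + 0.14 * 11 = 11.4700.
Residual = 6.77 - 11.4700 = -4.7000.

-4.7000


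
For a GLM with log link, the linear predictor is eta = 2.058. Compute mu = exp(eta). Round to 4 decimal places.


mu = exp(eta) = exp(2.058).
= 7.8303.

7.8303


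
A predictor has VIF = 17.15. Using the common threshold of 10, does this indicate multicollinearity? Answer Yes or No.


Check: VIF = 17.15 vs threshold = 10.
Since 17.15 >= 10, the answer is Yes.

Yes


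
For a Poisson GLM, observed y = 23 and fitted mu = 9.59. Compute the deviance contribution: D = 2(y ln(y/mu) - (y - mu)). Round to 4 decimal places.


y/mu = 23/9.59 = 2.398332 (approx.), and ln(23/9.59) = 0.874773.
y * ln(y/mu) = 23 * 0.874773 = 20.119779.
y - mu = 13.41.
D = 2 * (20.119779 - 13.41) = 13.419558, which rounds to 13.4196.

13.4196


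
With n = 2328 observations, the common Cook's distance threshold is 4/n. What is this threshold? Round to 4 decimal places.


Cook's distance cutoff = 4/n = 4/2328.
= 0.0017.

0.0017


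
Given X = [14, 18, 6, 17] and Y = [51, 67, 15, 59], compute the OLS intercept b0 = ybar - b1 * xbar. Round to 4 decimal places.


Compute b1 = 4.2028 from the OLS formula.
With xbar = 13.7500 and ybar = 48.0000, the intercept is:
b0 = 48.0000 - 4.2028 * 13.7500 = -9.7887.

-9.7887


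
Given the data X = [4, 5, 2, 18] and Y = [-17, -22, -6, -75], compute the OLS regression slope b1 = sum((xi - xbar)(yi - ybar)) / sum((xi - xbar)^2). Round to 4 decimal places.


First compute the means: xbar = 7.2500, ybar = -30.0000.
Then S_xx = sum((xi - xbar)^2) = 158.7500.
S_xy = sum((xi - xbar)(yi - ybar)) = -670.0000.
b1 = S_xy / S_xx = -670.0000 / 158.7500 = -4.2205.

-4.2205


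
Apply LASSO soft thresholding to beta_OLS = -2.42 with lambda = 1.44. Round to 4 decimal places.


Check: |-2.42| = 2.42 vs lambda = 1.44.
Since |beta| > lambda, coefficient = sign(beta)*(|beta| - lambda) = -0.9800.
Soft-thresholded coefficient = -0.9800.

-0.9800


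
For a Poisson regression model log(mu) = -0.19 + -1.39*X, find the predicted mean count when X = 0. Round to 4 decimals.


Compute eta = -0.19 + -1.39 * 0 = -0.1900.
Apply inverse link: mu = e^-0.1900 = 0.8270.

0.8270


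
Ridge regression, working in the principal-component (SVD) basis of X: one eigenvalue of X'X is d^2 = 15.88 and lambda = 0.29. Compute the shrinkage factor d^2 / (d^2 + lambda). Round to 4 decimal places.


Denominator = d^2 + lambda = 15.88 + 0.29 = 16.1700.
Shrinkage = 15.88 / 16.1700 = 0.9821.

0.9821


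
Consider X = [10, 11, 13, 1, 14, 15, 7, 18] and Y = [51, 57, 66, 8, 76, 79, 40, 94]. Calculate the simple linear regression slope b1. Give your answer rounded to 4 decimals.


Calculate xbar = 11.1250, ybar = 58.8750.
S_xx = 194.8750, S_xy = 984.1250.
Using b1 = S_xy / S_xx = 984.1250 / 194.8750, we get b1 = 5.0500.

5.0500


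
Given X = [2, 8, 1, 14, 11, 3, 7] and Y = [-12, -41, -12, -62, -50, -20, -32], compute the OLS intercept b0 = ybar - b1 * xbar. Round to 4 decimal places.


Compute b1 = -3.9597 from the OLS formula.
With xbar = 6.5714 and ybar = -32.7143, the intercept is:
b0 = -32.7143 - -3.9597 * 6.5714 = -6.6935.

-6.6935


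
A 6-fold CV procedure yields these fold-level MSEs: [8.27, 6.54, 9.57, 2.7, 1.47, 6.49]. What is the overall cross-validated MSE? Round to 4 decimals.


Add all fold MSEs: 35.0400.
Divide by k = 6: 35.0400/6 = 5.8400.

5.8400


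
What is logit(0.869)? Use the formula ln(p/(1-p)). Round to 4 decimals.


1 - p = 0.131.
p/(1-p) = 6.6336.
logit = ln(6.6336) = 1.8921.

1.8921


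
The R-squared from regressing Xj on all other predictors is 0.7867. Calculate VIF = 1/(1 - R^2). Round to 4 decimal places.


Using VIF = 1/(1 - R^2_j):
1 - 0.7867 = 0.2133.
VIF = 4.6882.

4.6882


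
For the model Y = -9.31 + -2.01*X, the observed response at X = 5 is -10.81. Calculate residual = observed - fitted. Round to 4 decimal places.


Predicted = -9.31 + -2.01 * 5 = -19.3600.
Residual = -10.81 - -19.3600 = 8.5500.

8.5500


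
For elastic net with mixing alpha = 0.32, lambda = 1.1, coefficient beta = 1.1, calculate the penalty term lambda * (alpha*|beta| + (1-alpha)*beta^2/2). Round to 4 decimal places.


Compute:
L1 = 0.32 * 1.1 = 0.3520.
L2 = 0.68 * 1.1^2 / 2 = 0.4114.
Penalty = 1.1 * (0.3520 + 0.4114) = 0.8397.

0.8397


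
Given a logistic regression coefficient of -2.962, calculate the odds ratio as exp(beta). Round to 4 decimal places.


The odds ratio is computed as:
OR = e^(-2.962) = 0.0517.

0.0517


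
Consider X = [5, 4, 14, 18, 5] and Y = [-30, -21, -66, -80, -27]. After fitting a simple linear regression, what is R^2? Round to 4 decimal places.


Fit the OLS line: b0 = -6.8133, b1 = -4.1290.
SSres = 15.2912.
SStot = 2790.8000.
R^2 = 1 - 15.2912/2790.8000 = 0.9945.

0.9945


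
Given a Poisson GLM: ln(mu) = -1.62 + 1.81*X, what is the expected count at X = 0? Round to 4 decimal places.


Compute eta = -1.62 + 1.81 * 0 = -1.6200.
Apply inverse link: mu = e^-1.6200 = 0.1979.

0.1979


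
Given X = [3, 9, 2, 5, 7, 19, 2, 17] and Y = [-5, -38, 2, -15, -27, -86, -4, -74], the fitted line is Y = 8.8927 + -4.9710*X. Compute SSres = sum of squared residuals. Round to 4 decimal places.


Compute predicted values, then residuals = yi - yhat_i.
Residuals: [1.0203, -2.1537, 3.0493, 0.9623, -1.0957, -0.4437, -2.9507, 1.6143].
SSres = sum(residual^2) = 28.6137.

28.6137


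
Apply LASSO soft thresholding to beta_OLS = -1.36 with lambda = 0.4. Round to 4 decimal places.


|beta_OLS| = 1.36.
lambda = 0.4.
Since |beta| > lambda, coefficient = sign(beta)*(|beta| - lambda) = -0.9600.
Result = -0.9600.

-0.9600


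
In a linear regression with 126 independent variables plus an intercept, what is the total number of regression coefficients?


Each predictor gets one coefficient, plus one intercept.
Total parameters = 126 + 1 = 127.

127


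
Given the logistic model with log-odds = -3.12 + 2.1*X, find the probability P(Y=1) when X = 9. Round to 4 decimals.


Linear predictor: z = -3.12 + 2.1 * 9 = 15.7800.
P = 1/(1 + exp(-15.7800)) = 1/(1 + 0.0000) = 1.0000.

1.0000


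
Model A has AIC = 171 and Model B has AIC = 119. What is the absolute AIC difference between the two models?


Compute |171 - 119| = 52.
Model B has the smaller AIC.

52


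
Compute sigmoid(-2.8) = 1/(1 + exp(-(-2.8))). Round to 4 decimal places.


exp(2.8000) = 16.4446.
1 + exp(-z) = 17.4446.
sigmoid = 1/17.4446 = 0.0573.

0.0573


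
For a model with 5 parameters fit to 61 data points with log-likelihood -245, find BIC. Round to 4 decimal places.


ln(61) = 4.110874.
k * ln(n) = 5 * 4.110874 = 20.554370.
-2L = 490.
BIC = 20.554370 + 490 = 510.554370, which rounds to 510.5544.

510.5544


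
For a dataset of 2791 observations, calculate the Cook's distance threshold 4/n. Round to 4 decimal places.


Using the rule of thumb:
Threshold = 4 / 2791 = 0.0014.

0.0014


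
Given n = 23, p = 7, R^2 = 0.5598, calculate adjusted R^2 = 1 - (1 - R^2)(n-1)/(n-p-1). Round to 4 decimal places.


Adjusted R^2 = 1 - (1 - R^2) * (n-1)/(n-p-1).
(1 - R^2) = 0.4402.
(n-1)/(n-p-1) = 22/15.
(1 - R^2) * (n-1) = 0.4402 * 22 = 9.6844.
Divide by (n-p-1): 9.6844 / 15 = 0.6456.
Adj R^2 = 1 - 0.6456 = 0.3544.

0.3544


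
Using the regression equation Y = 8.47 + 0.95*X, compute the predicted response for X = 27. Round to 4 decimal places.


Predicted value:
Y = 8.47 + (0.95)(27) = 8.47 + 25.6500 = 34.1200.

34.1200


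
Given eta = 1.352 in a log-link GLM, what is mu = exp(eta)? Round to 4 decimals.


Apply the inverse link:
mu = e^1.352 = 3.8651.

3.8651


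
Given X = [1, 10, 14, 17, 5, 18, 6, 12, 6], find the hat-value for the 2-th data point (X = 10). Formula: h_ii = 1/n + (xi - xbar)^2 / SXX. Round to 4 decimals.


n = 9, xbar = 9.8889.
SXX = sum((xi - xbar)^2) = 270.8889.
h = 1/9 + (10 - 9.8889)^2 / 270.8889 = 0.1112.

0.1112


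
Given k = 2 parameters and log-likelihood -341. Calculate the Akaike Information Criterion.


AIC = 2k - 2*loglik = 2(2) - 2(-341).
= 4 + 682 = 686.

686


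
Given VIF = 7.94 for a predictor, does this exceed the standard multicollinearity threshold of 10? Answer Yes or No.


Compare VIF = 7.94 to the threshold of 10.
7.94 < 10, so the answer is No.

No


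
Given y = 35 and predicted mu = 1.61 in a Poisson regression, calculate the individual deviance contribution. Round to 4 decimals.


y/mu = 35/1.61 = 21.739130 (approx.), and ln(35/1.61) = 3.079114.
y * ln(y/mu) = 35 * 3.079114 = 107.768990.
y - mu = 33.39.
D = 2 * (107.768990 - 33.39) = 148.757980, which rounds to 148.7580.

148.7580


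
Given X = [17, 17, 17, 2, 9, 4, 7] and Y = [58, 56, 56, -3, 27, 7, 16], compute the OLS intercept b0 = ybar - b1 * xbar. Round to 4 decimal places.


First find the slope: b1 = 3.9263.
Means: xbar = 10.4286, ybar = 31.0000.
b0 = ybar - b1 * xbar = 31.0000 - 3.9263 * 10.4286 = -9.9453.

-9.9453


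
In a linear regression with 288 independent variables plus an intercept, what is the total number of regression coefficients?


Including the intercept, the model has 288 predictor coefficients + 1 intercept.
Total = 289.

289


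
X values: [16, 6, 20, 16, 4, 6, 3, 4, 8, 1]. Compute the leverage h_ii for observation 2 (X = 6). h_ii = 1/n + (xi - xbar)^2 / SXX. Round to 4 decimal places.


n = 10, xbar = 8.4000.
SXX = sum((xi - xbar)^2) = 384.4000.
h = 1/10 + (6 - 8.4000)^2 / 384.4000 = 0.1150.

0.1150


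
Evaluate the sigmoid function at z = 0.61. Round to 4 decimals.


First, exp(-0.6100) = 0.5434.
Then sigma(z) = 1/(1 + 0.5434) = 0.6479.

0.6479


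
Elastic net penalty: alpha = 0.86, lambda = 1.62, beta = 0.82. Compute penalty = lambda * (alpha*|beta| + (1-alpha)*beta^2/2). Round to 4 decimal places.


Compute:
L1 = 0.86 * 0.82 = 0.7052.
L2 = 0.14 * 0.82^2 / 2 = 0.0471.
Penalty = 1.62 * (0.7052 + 0.0471) = 1.2187.

1.2187


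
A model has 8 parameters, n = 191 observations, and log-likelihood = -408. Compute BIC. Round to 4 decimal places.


k * ln(n) = 8 * ln(191) = 8 * 5.252273 = 42.018184.
-2 * loglik = -2 * (-408) = 816.
BIC = 42.018184 + 816 = 858.018184, which rounds to 858.0182.

858.0182


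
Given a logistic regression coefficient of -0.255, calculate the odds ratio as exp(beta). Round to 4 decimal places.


exp(-0.255) = 0.7749.
So the odds ratio is 0.7749.

0.7749


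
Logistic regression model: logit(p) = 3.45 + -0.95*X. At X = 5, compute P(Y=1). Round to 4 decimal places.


z = 3.45 + -0.95 * 5 = -1.3000.
Sigmoid: P = 1 / (1 + exp(1.3000)) = 0.2142.

0.2142


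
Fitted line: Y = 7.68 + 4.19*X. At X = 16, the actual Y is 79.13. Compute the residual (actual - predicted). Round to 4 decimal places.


Fitted value at X = 16 is yhat = 7.68 + 4.19*16 = 74.7200.
Residual = 79.13 - 74.7200 = 4.4100.

4.4100


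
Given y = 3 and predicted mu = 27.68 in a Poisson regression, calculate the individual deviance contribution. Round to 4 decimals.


First: ln(3/27.68) = -2.222098.
Then: 3 * -2.222098 = -6.666294.
y - mu = 3 - 27.68 = -24.68.
D = 2(-6.666294 - -24.68) = 36.027412, which rounds to 36.0274.

36.0274


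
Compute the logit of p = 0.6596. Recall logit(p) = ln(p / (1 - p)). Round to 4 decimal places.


Compute the odds: 0.6596/0.3404 = 1.9377.
Take the natural log: ln(1.9377) = 0.6615.

0.6615


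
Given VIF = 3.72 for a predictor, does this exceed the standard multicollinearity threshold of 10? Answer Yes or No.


The threshold is 10.
VIF = 3.72 is < 10.
Multicollinearity indication: No.

No


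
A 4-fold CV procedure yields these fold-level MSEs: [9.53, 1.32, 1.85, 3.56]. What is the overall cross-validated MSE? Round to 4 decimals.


Sum of fold MSEs = 16.2600.
Average = 16.2600 / 4 = 4.0650.

4.0650


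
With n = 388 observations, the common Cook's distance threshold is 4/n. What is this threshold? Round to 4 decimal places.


Cook's distance cutoff = 4/n = 4/388.
= 0.0103.

0.0103


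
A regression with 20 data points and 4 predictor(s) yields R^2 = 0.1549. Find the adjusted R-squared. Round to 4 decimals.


Adjusted R^2 = 1 - (1 - R^2) * (n-1)/(n-p-1).
(1 - R^2) = 0.8451.
(n-1)/(n-p-1) = 19/15.
(1 - R^2) * (n-1) = 0.8451 * 19 = 16.0569.
Divide by (n-p-1): 16.0569 / 15 = 1.0705.
Adj R^2 = 1 - 1.0705 = -0.0705.

-0.0705


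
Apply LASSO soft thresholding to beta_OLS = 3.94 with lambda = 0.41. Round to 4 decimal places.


|beta_OLS| = 3.94.
lambda = 0.41.
Since |beta| > lambda, coefficient = sign(beta)*(|beta| - lambda) = 3.5300.
Result = 3.5300.

3.5300


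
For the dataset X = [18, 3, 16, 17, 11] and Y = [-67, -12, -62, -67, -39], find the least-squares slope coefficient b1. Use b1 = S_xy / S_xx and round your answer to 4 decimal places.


First compute the means: xbar = 13.0000, ybar = -49.4000.
Then S_xx = sum((xi - xbar)^2) = 154.0000.
S_xy = sum((xi - xbar)(yi - ybar)) = -591.0000.
b1 = S_xy / S_xx = -591.0000 / 154.0000 = -3.8377.

-3.8377


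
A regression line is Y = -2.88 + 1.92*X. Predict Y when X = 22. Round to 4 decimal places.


Predicted value:
Y = -2.88 + (1.92)(22) = -2.88 + 42.2400 = 39.3600.

39.3600


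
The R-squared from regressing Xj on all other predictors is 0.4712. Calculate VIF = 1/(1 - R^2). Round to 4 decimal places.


Using VIF = 1/(1 - R^2_j):
1 - 0.4712 = 0.5288.
VIF = 1.8911.

1.8911


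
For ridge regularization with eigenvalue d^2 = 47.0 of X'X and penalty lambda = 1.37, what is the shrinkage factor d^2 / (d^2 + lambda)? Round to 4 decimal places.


d^2 + lambda = 47.0 + 1.37 = 48.3700.
Shrinkage factor = 47.0/48.3700 = 0.9717.

0.9717


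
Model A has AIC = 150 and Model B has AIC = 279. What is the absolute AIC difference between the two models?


Compute |150 - 279| = 129.
Model A has the smaller AIC.

129


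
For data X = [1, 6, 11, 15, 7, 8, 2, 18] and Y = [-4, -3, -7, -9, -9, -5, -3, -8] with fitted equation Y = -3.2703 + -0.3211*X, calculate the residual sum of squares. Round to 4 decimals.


Compute predicted values, then residuals = yi - yhat_i.
Residuals: [-0.4086, 2.1969, -0.1976, -0.9132, -3.4820, 0.8391, 0.9125, 1.0501].
SSres = sum(residual^2) = 20.6301.

20.6301


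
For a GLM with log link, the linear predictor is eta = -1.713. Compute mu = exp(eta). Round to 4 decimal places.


mu = exp(eta) = exp(-1.713).
= 0.1803.

0.1803


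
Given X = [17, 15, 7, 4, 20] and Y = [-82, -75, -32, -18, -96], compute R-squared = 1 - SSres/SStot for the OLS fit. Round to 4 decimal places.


Fit the OLS line: b0 = 1.8013, b1 = -4.9525.
SSres = 8.7819.
SStot = 4551.2000.
R^2 = 1 - 8.7819/4551.2000 = 0.9981.

0.9981


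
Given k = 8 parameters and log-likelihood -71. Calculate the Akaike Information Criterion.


Compute:
2k = 2*8 = 16.
-2*loglik = -2*(-71) = 142.
AIC = 16 + 142 = 158.

158
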